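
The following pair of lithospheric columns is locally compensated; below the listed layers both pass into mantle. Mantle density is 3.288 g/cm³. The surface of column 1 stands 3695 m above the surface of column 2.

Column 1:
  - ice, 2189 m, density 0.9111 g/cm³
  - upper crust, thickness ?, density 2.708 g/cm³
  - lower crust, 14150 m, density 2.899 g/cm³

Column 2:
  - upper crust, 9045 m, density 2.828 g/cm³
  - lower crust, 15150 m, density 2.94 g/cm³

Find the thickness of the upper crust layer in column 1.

18700 m

Take the compensation level at the base of the deeper column (depth z_c below the surface of column 1) and equate Σ ρ_i t_i down to z_c; mantle fills any gap and the z_c terms cancel.
Column 1: 2189×0.9111 + x×2.708 + 14150×2.899 + (z_c − 16339 − x)×3.288
Column 2: 3695×0 + 9045×2.828 + 15150×2.94 + (z_c − 3695 − 24195)×3.288
The z_c×3.288 term appears on both sides and cancels. Collect the known terms of each column as K = Σ(ρt)_known − 3.288 × (depth of known layers): K_1 = 43015.2479 − 3.288×16339 = −10707.3841; K_2 = 70120.26 − 3.288×(3695 + 24195) = −21582.06.
Balance: K_1 − x×(3.288 − 2.708) = K_2, so x = (K_1 − K_2)/(3.288 − 2.708) = 10874.7/0.58 = 18700 m.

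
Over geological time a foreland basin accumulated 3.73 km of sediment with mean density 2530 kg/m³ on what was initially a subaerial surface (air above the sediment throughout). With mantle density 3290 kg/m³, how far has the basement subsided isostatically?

Subaerial load: s = t ρ_sed / ρ_m = 3.73 km × 2530/3290 = 2.87 km.

2.87 km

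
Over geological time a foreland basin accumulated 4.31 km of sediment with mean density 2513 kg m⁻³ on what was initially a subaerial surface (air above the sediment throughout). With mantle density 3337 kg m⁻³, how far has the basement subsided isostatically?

Subaerial load: s = t ρ_sed / ρ_m = 4.31 km × 2513/3337 = 3.25 km.

3.25 km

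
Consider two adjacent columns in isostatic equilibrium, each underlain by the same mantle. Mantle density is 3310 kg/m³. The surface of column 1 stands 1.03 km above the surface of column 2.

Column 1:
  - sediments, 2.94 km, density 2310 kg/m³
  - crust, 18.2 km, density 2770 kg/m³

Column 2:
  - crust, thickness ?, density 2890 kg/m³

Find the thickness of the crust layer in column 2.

22.3 km

Take the compensation level at the base of the deeper column (depth z_c below the surface of column 1) and equate Σ ρ_i t_i down to z_c; mantle fills any gap and the z_c terms cancel.
Column 1: 2.94×2310 + 18.2×2770 + (z_c − 21.14)×3310
Column 2: 1.03×0 + x×2890 + (z_c − 1.03 − 0 − x)×3310
The z_c×3310 term appears on both sides and cancels. Collect the known terms of each column as K = Σ(ρt)_known − 3310 × (depth of known layers): K_1 = 57205.4 − 3310×21.14 = −12768; K_2 = 0 − 3310×(1.03 + 0) = −3409.3.
Balance: K_1 = K_2 − x×(3310 − 2890), so x = (K_2 − K_1)/(3310 − 2890) = 9358.7/420 = 22.3 km.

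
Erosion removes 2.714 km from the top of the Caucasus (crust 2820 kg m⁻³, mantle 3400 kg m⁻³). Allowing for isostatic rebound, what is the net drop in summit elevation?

Rebound u = e ρ_c/ρ_m = 2.714 km × 2820/3400 = 2.251 km.
Net surface drop = e − u = 2.714 km − 2.251 km = e (ρ_m − ρ_c)/ρ_m = 0.463 km.

0.463 km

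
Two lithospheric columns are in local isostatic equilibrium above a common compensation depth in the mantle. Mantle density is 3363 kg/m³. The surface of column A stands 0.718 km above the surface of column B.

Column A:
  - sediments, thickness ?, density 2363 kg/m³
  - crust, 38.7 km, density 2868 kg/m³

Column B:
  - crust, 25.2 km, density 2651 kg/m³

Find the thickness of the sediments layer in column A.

1.2 km

Take the compensation level at the base of the deeper column (depth z_c below the surface of column A) and equate Σ ρ_i t_i down to z_c; mantle fills any gap and the z_c terms cancel.
Column A: x×2363 + 38.7×2868 + (z_c − 38.7 − x)×3363
Column B: 0.718×0 + 25.2×2651 + (z_c − 0.718 − 25.2)×3363
The z_c×3363 term appears on both sides and cancels. Collect the known terms of each column as K = Σ(ρt)_known − 3363 × (depth of known layers): K_A = 110991.6 − 3363×38.7 = −19156.5; K_B = 66805.2 − 3363×(0.718 + 25.2) = −20357.034.
Balance: K_A − x×(3363 − 2363) = K_B, so x = (K_A − K_B)/(3363 − 2363) = 1200.53/1000 = 1.2 km.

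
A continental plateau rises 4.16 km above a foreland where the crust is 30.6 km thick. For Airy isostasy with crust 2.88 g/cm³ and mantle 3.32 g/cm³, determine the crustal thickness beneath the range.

Root depth r = h ρ_c / (ρ_m − ρ_c) = 4.16 km × 2.88 / 0.44 = 27.23 km.
Total thickness = T + h + r = 30.6 km + 4.16 km + 27.23 km = 62 km.

62 km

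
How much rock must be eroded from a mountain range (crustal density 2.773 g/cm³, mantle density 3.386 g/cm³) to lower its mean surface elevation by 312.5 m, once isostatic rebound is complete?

1730 m

Net drop Δ = e − u = e − e ρ_c/ρ_m = e (ρ_m − ρ_c)/ρ_m.
e = Δ ρ_m/(ρ_m − ρ_c) = 312.5 m × 3.386/0.613 = 1730 m.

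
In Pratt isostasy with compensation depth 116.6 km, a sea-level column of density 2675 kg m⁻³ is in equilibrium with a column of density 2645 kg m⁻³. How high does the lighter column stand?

ρ_ref D = ρ (D + h) → h = D (ρ_ref − ρ)/ρ.
h = 116.6 km × (2675 − 2645)/2645 = 1.32 km.

1.32 km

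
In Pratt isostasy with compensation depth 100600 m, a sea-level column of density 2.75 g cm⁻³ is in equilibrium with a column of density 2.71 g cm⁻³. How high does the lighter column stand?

1480 m

ρ_ref D = ρ (D + h) → h = D (ρ_ref − ρ)/ρ.
h = 100600 m × (2.75 − 2.71)/2.71 = 1480 m.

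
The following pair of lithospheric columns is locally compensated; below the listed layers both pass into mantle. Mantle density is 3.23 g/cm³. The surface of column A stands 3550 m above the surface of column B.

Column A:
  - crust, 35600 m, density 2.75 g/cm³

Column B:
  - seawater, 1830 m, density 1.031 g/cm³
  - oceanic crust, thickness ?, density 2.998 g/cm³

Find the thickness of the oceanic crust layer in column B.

6890 m

Take the compensation level at the base of the deeper column (depth z_c below the surface of column A) and equate Σ ρ_i t_i down to z_c; mantle fills any gap and the z_c terms cancel.
Column A: 35600×2.75 + (z_c − 35600)×3.23
Column B: 3550×0 + 1830×1.031 + x×2.998 + (z_c − 3550 − 1830 − x)×3.23
The z_c×3.23 term appears on both sides and cancels. Collect the known terms of each column as K = Σ(ρt)_known − 3.23 × (depth of known layers): K_A = 97900 − 3.23×35600 = −17088; K_B = 1886.73 − 3.23×(3550 + 1830) = −15490.67.
Balance: K_A = K_B − x×(3.23 − 2.998), so x = (K_B − K_A)/(3.23 − 2.998) = 1597.33/0.232 = 6890 m.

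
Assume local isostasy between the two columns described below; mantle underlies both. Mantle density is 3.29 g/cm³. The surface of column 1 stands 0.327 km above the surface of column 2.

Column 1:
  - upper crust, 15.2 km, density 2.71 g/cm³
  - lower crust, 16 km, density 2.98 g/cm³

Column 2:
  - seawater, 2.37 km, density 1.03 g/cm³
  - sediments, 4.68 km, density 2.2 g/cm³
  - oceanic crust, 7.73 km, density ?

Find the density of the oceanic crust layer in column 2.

3 g/cm³

Take the compensation level at the base of the deeper column (depth z_c below the surface of column 1) and equate Σ ρ_i t_i down to z_c; mantle fills any gap and the z_c terms cancel.
Column 1: 15.2×2.71 + 16×2.98 + (z_c − 31.2)×3.29
Column 2: 0.327×0 + 2.37×1.03 + 4.68×2.2 + 7.73×ρ + (z_c − 0.327 − 14.78)×3.29
The z_c×3.29 term appears on both sides and cancels. Collect the known terms of each column as K = Σ(ρt)_known − 3.29 × (depth of known layers): K_1 = 88.872 − 3.29×31.2 = −13.776; K_2 = 12.7371 − 3.29×(0.327 + 14.78) = −36.96493.
Balance: K_1 = K_2 + 7.73×ρ, so ρ = (K_1 − K_2)/7.73 = 23.1889/7.73 = 3 g/cm³.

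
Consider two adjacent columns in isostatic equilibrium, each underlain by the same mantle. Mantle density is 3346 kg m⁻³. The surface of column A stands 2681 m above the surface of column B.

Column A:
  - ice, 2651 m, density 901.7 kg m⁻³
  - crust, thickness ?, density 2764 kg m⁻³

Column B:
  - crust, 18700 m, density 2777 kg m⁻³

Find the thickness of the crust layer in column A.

22600 m

Take the compensation level at the base of the deeper column (depth z_c below the surface of column A) and equate Σ ρ_i t_i down to z_c; mantle fills any gap and the z_c terms cancel.
Column A: 2651×901.7 + x×2764 + (z_c − 2651 − x)×3346
Column B: 2681×0 + 18700×2777 + (z_c − 2681 − 18700)×3346
The z_c×3346 term appears on both sides and cancels. Collect the known terms of each column as K = Σ(ρt)_known − 3346 × (depth of known layers): K_A = 2390406.7 − 3346×2651 = −6479839.3; K_B = 51929900 − 3346×(2681 + 18700) = −19610926.
Balance: K_A − x×(3346 − 2764) = K_B, so x = (K_A − K_B)/(3346 − 2764) = 13131100/582 = 22600 m.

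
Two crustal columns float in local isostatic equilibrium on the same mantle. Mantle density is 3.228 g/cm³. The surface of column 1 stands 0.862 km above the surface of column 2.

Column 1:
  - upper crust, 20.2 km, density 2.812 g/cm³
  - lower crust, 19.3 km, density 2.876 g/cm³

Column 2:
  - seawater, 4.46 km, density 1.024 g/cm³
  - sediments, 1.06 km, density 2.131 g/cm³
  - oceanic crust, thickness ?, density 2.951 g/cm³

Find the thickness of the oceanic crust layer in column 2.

Take the compensation level at the base of the deeper column (depth z_c below the surface of column 1) and equate Σ ρ_i t_i down to z_c; mantle fills any gap and the z_c terms cancel.
Column 1: 20.2×2.812 + 19.3×2.876 + (z_c − 39.5)×3.228
Column 2: 0.862×0 + 4.46×1.024 + 1.06×2.131 + x×2.951 + (z_c − 0.862 − 5.52 − x)×3.228
The z_c×3.228 term appears on both sides and cancels. Collect the known terms of each column as K = Σ(ρt)_known − 3.228 × (depth of known layers): K_1 = 112.3092 − 3.228×39.5 = −15.1968; K_2 = 6.8259 − 3.228×(0.862 + 5.52) = −13.775196.
Balance: K_1 = K_2 − x×(3.228 − 2.951), so x = (K_2 − K_1)/(3.228 − 2.951) = 1.4216/0.277 = 5.13 km.

5.13 km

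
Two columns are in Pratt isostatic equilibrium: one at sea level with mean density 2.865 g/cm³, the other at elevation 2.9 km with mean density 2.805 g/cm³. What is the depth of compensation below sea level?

136 km

ρ_ref D = ρ (D + h) → D (ρ_ref − ρ) = ρ h.
D = ρ h/(ρ_ref − ρ) = 2.805 × 2.9 km/(2.865 − 2.805) = 136 km.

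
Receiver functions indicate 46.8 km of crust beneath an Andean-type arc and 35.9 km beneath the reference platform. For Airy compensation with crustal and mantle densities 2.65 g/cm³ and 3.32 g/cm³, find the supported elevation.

Excess crust Δ = 46.8 km − 35.9 km = 10.9 km, split between elevation h and root r with h + r = Δ.
Airy balance ρ_c h = (ρ_m − ρ_c) r gives r = h ρ_c/(ρ_m − ρ_c), so h (1 + ρ_c/(ρ_m − ρ_c)) = Δ, i.e. h = Δ (ρ_m − ρ_c)/ρ_m.
h = 10.9 km × 0.67/3.32 = 2.2 km.

2.2 km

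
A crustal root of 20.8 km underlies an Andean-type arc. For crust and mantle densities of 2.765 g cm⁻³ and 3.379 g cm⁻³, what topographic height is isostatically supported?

Isostatic balance requires: ρ_c h = (ρ_m − ρ_c) r.
h = r (ρ_m − ρ_c) / ρ_c = 20.8 km × (3.379 − 2.765) / 2.765 = 4.62 km.

4.62 km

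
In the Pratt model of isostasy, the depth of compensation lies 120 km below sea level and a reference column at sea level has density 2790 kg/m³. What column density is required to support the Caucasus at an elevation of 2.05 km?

Pratt balance: ρ_ref D = ρ (D + h).
ρ = ρ_ref D/(D + h) = 2790 × 120 km/(120 km + 2.05 km) = 2740 kg/m³.

2740 kg/m³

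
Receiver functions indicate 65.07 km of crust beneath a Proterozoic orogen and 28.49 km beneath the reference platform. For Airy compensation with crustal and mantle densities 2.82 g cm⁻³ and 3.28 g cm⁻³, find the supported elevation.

5.13 km

Excess crust Δ = 65.07 km − 28.49 km = 36.58 km, split between elevation h and root r with h + r = Δ.
Airy balance ρ_c h = (ρ_m − ρ_c) r gives r = h ρ_c/(ρ_m − ρ_c), so h (1 + ρ_c/(ρ_m − ρ_c)) = Δ, i.e. h = Δ (ρ_m − ρ_c)/ρ_m.
h = 36.58 km × 0.46/3.28 = 5.13 km.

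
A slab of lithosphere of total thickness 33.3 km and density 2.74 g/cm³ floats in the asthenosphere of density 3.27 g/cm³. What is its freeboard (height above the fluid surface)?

5.4 km

Floating equilibrium: submerged depth d = t ρ_obj/ρ_fluid = 33.3 km × 2.74/3.27 = 27.9 km.
Freeboard = t − d = 33.3 km − 27.9 km = 5.4 km.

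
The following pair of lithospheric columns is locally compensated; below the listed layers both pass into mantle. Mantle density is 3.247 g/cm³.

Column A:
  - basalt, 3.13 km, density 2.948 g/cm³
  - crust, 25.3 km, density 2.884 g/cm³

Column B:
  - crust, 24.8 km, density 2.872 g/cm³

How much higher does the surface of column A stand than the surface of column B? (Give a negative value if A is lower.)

0.252 km

For any compensation level in the mantle, the mantle terms cancel and isostasy reduces to e = (Σt_A − Σt_B) − (Σ(ρt)_A − Σ(ρt)_B) / ρ_m.
Σt_A = 28.43 km; Σt_B = 24.8 km; Σ(ρt)_A = 82.19244; Σ(ρt)_B = 71.2256 (in km·g/cm³).
e = (28.43 − 24.8) − (82.19244 − 71.2256) / 3.247 = 0.252 km.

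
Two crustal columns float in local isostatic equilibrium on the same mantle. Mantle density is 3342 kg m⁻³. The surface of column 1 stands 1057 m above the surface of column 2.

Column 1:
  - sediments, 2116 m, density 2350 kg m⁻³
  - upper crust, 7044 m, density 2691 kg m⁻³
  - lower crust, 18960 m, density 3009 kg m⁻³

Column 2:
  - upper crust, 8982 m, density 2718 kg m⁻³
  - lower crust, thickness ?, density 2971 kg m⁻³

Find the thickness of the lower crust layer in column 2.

10400 m

Take the compensation level at the base of the deeper column (depth z_c below the surface of column 1) and equate Σ ρ_i t_i down to z_c; mantle fills any gap and the z_c terms cancel.
Column 1: 2116×2350 + 7044×2691 + 18960×3009 + (z_c − 28120)×3342
Column 2: 1057×0 + 8982×2718 + x×2971 + (z_c − 1057 − 8982 − x)×3342
The z_c×3342 term appears on both sides and cancels. Collect the known terms of each column as K = Σ(ρt)_known − 3342 × (depth of known layers): K_1 = 80978644 − 3342×28120 = −12998396; K_2 = 24413076 − 3342×(1057 + 8982) = −9137262.
Balance: K_1 = K_2 − x×(3342 − 2971), so x = (K_2 − K_1)/(3342 − 2971) = 3861130/371 = 10400 m.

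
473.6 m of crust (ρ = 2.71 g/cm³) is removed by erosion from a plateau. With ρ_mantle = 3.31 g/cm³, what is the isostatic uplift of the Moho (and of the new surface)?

388 m

Unloading: uplift u = e ρ_c/ρ_m = 473.6 m × 2.71/3.31 = 388 m.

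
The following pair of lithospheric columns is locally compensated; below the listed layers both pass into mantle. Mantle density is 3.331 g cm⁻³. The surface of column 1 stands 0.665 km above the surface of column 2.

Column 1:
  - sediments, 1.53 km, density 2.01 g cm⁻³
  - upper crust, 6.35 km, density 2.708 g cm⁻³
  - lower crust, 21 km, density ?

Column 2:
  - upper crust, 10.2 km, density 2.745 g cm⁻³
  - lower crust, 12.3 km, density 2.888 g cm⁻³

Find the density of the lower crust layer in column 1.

2.97 g cm⁻³

Take the compensation level at the base of the deeper column (depth z_c below the surface of column 1) and equate Σ ρ_i t_i down to z_c; mantle fills any gap and the z_c terms cancel.
Column 1: 1.53×2.01 + 6.35×2.708 + 21×ρ + (z_c − 28.88)×3.331
Column 2: 0.665×0 + 10.2×2.745 + 12.3×2.888 + (z_c − 0.665 − 22.5)×3.331
The z_c×3.331 term appears on both sides and cancels. Collect the known terms of each column as K = Σ(ρt)_known − 3.331 × (depth of known layers): K_1 = 20.2711 − 3.331×28.88 = −75.92818; K_2 = 63.5214 − 3.331×(0.665 + 22.5) = −13.641215.
Balance: K_1 + 21×ρ = K_2, so ρ = (K_2 − K_1)/21 = 62.287/21 = 2.97 g cm⁻³.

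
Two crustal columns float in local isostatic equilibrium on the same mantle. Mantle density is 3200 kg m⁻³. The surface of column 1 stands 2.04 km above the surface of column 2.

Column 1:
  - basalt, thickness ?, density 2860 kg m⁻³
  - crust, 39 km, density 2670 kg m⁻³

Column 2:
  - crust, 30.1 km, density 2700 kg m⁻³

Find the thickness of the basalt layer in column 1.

Take the compensation level at the base of the deeper column (depth z_c below the surface of column 1) and equate Σ ρ_i t_i down to z_c; mantle fills any gap and the z_c terms cancel.
Column 1: x×2860 + 39×2670 + (z_c − 39 − x)×3200
Column 2: 2.04×0 + 30.1×2700 + (z_c − 2.04 − 30.1)×3200
The z_c×3200 term appears on both sides and cancels. Collect the known terms of each column as K = Σ(ρt)_known − 3200 × (depth of known layers): K_1 = 104130 − 3200×39 = −20670; K_2 = 81270 − 3200×(2.04 + 30.1) = −21578.
Balance: K_1 − x×(3200 − 2860) = K_2, so x = (K_1 − K_2)/(3200 − 2860) = 908/340 = 2.67 km.

2.67 km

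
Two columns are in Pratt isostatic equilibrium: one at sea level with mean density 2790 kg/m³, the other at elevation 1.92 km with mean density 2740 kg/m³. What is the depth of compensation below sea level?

ρ_ref D = ρ (D + h) → D (ρ_ref − ρ) = ρ h.
D = ρ h/(ρ_ref − ρ) = 2740 × 1.92 km/(2790 − 2740) = 105 km.

105 km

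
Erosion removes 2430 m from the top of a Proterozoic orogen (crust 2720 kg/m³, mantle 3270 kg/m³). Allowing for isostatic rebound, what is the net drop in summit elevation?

Rebound u = e ρ_c/ρ_m = 2430 m × 2720/3270 = 2021 m.
Net surface drop = e − u = 2430 m − 2021 m = e (ρ_m − ρ_c)/ρ_m = 409 m.

409 m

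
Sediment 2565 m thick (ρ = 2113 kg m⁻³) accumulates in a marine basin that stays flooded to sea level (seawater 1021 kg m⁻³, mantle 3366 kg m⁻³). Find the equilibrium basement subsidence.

1190 m

Submarine loading: the sediment displaces seawater, and the subsidence is in turn flooded, so s (ρ_m − ρ_w) = t (ρ_sed − ρ_w).
s = 2565 m × (2113 − 1021) / (3366 − 1021) = 1190 m.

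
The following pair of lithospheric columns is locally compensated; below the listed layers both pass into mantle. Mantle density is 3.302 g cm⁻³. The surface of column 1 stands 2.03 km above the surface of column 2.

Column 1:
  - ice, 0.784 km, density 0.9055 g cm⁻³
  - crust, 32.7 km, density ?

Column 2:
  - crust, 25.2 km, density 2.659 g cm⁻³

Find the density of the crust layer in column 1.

2.66 g cm⁻³

Take the compensation level at the base of the deeper column (depth z_c below the surface of column 1) and equate Σ ρ_i t_i down to z_c; mantle fills any gap and the z_c terms cancel.
Column 1: 0.784×0.9055 + 32.7×ρ + (z_c − 33.484)×3.302
Column 2: 2.03×0 + 25.2×2.659 + (z_c − 2.03 − 25.2)×3.302
The z_c×3.302 term appears on both sides and cancels. Collect the known terms of each column as K = Σ(ρt)_known − 3.302 × (depth of known layers): K_1 = 0.709912 − 3.302×33.484 = −109.854256; K_2 = 67.0068 − 3.302×(2.03 + 25.2) = −22.90666.
Balance: K_1 + 32.7×ρ = K_2, so ρ = (K_2 − K_1)/32.7 = 86.9476/32.7 = 2.66 g cm⁻³.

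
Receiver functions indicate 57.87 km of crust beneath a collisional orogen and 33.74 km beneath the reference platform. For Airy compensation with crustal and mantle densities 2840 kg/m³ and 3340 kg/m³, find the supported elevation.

Excess crust Δ = 57.87 km − 33.74 km = 24.13 km, split between elevation h and root r with h + r = Δ.
Airy balance ρ_c h = (ρ_m − ρ_c) r gives r = h ρ_c/(ρ_m − ρ_c), so h (1 + ρ_c/(ρ_m − ρ_c)) = Δ, i.e. h = Δ (ρ_m − ρ_c)/ρ_m.
h = 24.13 km × 500/3340 = 3.61 km.

3.61 km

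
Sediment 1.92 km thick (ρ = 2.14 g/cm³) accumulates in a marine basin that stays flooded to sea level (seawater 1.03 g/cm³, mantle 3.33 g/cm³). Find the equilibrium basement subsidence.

0.927 km

Submarine loading: the sediment displaces seawater, and the subsidence is in turn flooded, so s (ρ_m − ρ_w) = t (ρ_sed − ρ_w).
s = 1.92 km × (2.14 − 1.03) / (3.33 − 1.03) = 0.927 km.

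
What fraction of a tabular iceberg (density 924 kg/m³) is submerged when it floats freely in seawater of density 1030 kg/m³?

Submerged fraction = ρ_obj/ρ_fluid = 924/1030 = 89.7%.

89.7%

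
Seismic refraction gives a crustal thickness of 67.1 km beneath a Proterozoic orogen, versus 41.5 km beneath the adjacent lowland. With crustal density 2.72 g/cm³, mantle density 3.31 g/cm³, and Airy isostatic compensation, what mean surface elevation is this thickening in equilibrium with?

Excess crust Δ = 67.1 km − 41.5 km = 25.6 km, split between elevation h and root r with h + r = Δ.
Airy balance ρ_c h = (ρ_m − ρ_c) r gives r = h ρ_c/(ρ_m − ρ_c), so h (1 + ρ_c/(ρ_m − ρ_c)) = Δ, i.e. h = Δ (ρ_m − ρ_c)/ρ_m.
h = 25.6 km × 0.59/3.31 = 4.56 km.

4.56 km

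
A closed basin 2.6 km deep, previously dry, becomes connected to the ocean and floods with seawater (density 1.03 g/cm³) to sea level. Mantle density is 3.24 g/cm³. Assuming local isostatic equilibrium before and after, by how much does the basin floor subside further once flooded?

After flooding the water column is d + s deep. Its weight must equal the weight of mantle displaced by the extra subsidence s: (d + s) ρ_w = s ρ_m.
s = d ρ_w / (ρ_m − ρ_w) = 2.6 km × 1.03/(3.24 − 1.03) = 1.21 km.

1.21 km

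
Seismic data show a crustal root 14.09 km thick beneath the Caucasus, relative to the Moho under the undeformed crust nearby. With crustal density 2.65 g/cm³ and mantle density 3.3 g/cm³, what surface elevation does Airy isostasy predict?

3.46 km

Equating mass per unit area of the two columns: ρ_c h = (ρ_m − ρ_c) r.
h = r (ρ_m − ρ_c) / ρ_c = 14.09 km × (3.3 − 2.65) / 2.65 = 3.46 km.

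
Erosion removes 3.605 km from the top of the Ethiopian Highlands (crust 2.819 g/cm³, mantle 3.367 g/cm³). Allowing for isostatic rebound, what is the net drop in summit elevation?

0.587 km

Rebound u = e ρ_c/ρ_m = 3.605 km × 2.819/3.367 = 3.018 km.
Net surface drop = e − u = 3.605 km − 3.018 km = e (ρ_m − ρ_c)/ρ_m = 0.587 km.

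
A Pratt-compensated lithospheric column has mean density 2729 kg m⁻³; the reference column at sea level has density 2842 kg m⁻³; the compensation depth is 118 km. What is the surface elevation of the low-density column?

ρ_ref D = ρ (D + h) → h = D (ρ_ref − ρ)/ρ.
h = 118 km × (2842 − 2729)/2729 = 4.89 km.

4.89 km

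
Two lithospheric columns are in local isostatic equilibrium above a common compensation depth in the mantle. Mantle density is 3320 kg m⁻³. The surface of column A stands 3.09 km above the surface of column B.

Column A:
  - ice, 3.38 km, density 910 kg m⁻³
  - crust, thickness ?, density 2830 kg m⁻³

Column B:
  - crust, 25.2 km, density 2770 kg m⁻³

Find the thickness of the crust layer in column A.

Take the compensation level at the base of the deeper column (depth z_c below the surface of column A) and equate Σ ρ_i t_i down to z_c; mantle fills any gap and the z_c terms cancel.
Column A: 3.38×910 + x×2830 + (z_c − 3.38 − x)×3320
Column B: 3.09×0 + 25.2×2770 + (z_c − 3.09 − 25.2)×3320
The z_c×3320 term appears on both sides and cancels. Collect the known terms of each column as K = Σ(ρt)_known − 3320 × (depth of known layers): K_A = 3075.8 − 3320×3.38 = −8145.8; K_B = 69804 − 3320×(3.09 + 25.2) = −24118.8.
Balance: K_A − x×(3320 − 2830) = K_B, so x = (K_A − K_B)/(3320 − 2830) = 15973/490 = 32.6 km.

32.6 km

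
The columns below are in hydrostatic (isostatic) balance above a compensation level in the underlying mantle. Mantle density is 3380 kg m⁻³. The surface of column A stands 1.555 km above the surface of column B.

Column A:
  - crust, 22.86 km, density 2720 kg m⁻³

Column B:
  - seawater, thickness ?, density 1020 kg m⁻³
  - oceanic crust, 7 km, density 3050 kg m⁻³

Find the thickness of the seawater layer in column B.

3.19 km

Take the compensation level at the base of the deeper column (depth z_c below the surface of column A) and equate Σ ρ_i t_i down to z_c; mantle fills any gap and the z_c terms cancel.
Column A: 22.86×2720 + (z_c − 22.86)×3380
Column B: 1.555×0 + x×1020 + 7×3050 + (z_c − 1.555 − 7 − x)×3380
The z_c×3380 term appears on both sides and cancels. Collect the known terms of each column as K = Σ(ρt)_known − 3380 × (depth of known layers): K_A = 62179.2 − 3380×22.86 = −15087.6; K_B = 21350 − 3380×(1.555 + 7) = −7565.9.
Balance: K_A = K_B − x×(3380 − 1020), so x = (K_B − K_A)/(3380 − 1020) = 7521.7/2360 = 3.19 km.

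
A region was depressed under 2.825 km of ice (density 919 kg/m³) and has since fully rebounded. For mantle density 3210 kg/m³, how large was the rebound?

0.809 km

Removing the load lets mantle flow back in; uplift u satisfies ρ_ice t = ρ_m u.
u = t ρ_ice/ρ_m = 2.825 km × 919/3210 = 0.809 km.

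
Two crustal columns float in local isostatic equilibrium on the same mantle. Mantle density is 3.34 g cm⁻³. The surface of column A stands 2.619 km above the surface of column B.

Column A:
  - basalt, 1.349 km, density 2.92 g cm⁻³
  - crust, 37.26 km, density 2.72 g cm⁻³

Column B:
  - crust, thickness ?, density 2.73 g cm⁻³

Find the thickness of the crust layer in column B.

24.5 km

Take the compensation level at the base of the deeper column (depth z_c below the surface of column A) and equate Σ ρ_i t_i down to z_c; mantle fills any gap and the z_c terms cancel.
Column A: 1.349×2.92 + 37.26×2.72 + (z_c − 38.609)×3.34
Column B: 2.619×0 + x×2.73 + (z_c − 2.619 − 0 − x)×3.34
The z_c×3.34 term appears on both sides and cancels. Collect the known terms of each column as K = Σ(ρt)_known − 3.34 × (depth of known layers): K_A = 105.28628 − 3.34×38.609 = −23.66778; K_B = 0 − 3.34×(2.619 + 0) = −8.74746.
Balance: K_A = K_B − x×(3.34 − 2.73), so x = (K_B − K_A)/(3.34 − 2.73) = 14.9203/0.61 = 24.5 km.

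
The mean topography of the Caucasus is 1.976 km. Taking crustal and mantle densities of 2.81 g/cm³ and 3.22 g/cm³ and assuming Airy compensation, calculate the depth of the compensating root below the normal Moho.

13.5 km

Equating mass per unit area of the two columns: the weight of the topography is balanced by the buoyancy of the root, ρ_c h = (ρ_m − ρ_c) r.
r = h · ρ_c / (ρ_m − ρ_c) = 1.976 km × 2.81 / (3.22 − 2.81) = 13.5 km.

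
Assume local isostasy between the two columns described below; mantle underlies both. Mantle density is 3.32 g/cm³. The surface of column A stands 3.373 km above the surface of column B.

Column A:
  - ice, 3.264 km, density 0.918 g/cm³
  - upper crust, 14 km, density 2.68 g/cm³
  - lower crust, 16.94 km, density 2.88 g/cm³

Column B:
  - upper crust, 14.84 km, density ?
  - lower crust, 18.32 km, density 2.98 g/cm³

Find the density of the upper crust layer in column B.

2.86 g/cm³

Take the compensation level at the base of the deeper column (depth z_c below the surface of column A) and equate Σ ρ_i t_i down to z_c; mantle fills any gap and the z_c terms cancel.
Column A: 3.264×0.918 + 14×2.68 + 16.94×2.88 + (z_c − 34.204)×3.32
Column B: 3.373×0 + 14.84×ρ + 18.32×2.98 + (z_c − 3.373 − 33.16)×3.32
The z_c×3.32 term appears on both sides and cancels. Collect the known terms of each column as K = Σ(ρt)_known − 3.32 × (depth of known layers): K_A = 89.303552 − 3.32×34.204 = −24.253728; K_B = 54.5936 − 3.32×(3.373 + 33.16) = −66.69596.
Balance: K_A = K_B + 14.84×ρ, so ρ = (K_A − K_B)/14.84 = 42.4422/14.84 = 2.86 g/cm³.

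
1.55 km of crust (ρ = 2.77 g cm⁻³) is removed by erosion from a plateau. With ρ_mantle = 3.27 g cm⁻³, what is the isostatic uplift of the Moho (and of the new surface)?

1.31 km

Unloading: uplift u = e ρ_c/ρ_m = 1.55 km × 2.77/3.27 = 1.31 km.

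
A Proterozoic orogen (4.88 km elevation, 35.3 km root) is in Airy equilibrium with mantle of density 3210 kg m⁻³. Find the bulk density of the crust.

2820 kg m⁻³

ρ_c h = (ρ_m − ρ_c) r → ρ_c (h + r) = ρ_m r → ρ_c = ρ_m r / (h + r).
ρ_c = 3210 × 35.3 km / (4.88 km + 35.3 km) = 2820 kg m⁻³.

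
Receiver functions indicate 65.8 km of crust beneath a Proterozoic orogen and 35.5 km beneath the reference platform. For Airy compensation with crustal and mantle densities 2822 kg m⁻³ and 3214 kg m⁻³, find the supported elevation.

Excess crust Δ = 65.8 km − 35.5 km = 30.3 km, split between elevation h and root r with h + r = Δ.
Airy balance ρ_c h = (ρ_m − ρ_c) r gives r = h ρ_c/(ρ_m − ρ_c), so h (1 + ρ_c/(ρ_m − ρ_c)) = Δ, i.e. h = Δ (ρ_m − ρ_c)/ρ_m.
h = 30.3 km × 392/3214 = 3.7 km.

3.7 km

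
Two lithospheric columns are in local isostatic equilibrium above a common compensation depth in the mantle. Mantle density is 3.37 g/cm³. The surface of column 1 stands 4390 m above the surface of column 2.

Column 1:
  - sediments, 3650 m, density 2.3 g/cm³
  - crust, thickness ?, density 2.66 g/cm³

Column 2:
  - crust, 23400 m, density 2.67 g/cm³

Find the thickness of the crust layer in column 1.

38400 m

Take the compensation level at the base of the deeper column (depth z_c below the surface of column 1) and equate Σ ρ_i t_i down to z_c; mantle fills any gap and the z_c terms cancel.
Column 1: 3650×2.3 + x×2.66 + (z_c − 3650 − x)×3.37
Column 2: 4390×0 + 23400×2.67 + (z_c − 4390 − 23400)×3.37
The z_c×3.37 term appears on both sides and cancels. Collect the known terms of each column as K = Σ(ρt)_known − 3.37 × (depth of known layers): K_1 = 8395 − 3.37×3650 = −3905.5; K_2 = 62478 − 3.37×(4390 + 23400) = −31174.3.
Balance: K_1 − x×(3.37 − 2.66) = K_2, so x = (K_1 − K_2)/(3.37 − 2.66) = 27268.8/0.71 = 38400 m.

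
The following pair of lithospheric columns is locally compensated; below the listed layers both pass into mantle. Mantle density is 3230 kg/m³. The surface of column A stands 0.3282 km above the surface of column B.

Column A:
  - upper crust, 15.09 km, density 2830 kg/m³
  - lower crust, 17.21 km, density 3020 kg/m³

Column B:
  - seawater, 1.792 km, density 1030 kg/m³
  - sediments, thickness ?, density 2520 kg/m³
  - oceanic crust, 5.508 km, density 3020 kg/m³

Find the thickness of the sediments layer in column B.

4.92 km

Take the compensation level at the base of the deeper column (depth z_c below the surface of column A) and equate Σ ρ_i t_i down to z_c; mantle fills any gap and the z_c terms cancel.
Column A: 15.09×2830 + 17.21×3020 + (z_c − 32.3)×3230
Column B: 0.3282×0 + 1.792×1030 + x×2520 + 5.508×3020 + (z_c − 0.3282 − 7.3 − x)×3230
The z_c×3230 term appears on both sides and cancels. Collect the known terms of each column as K = Σ(ρt)_known − 3230 × (depth of known layers): K_A = 94678.9 − 3230×32.3 = −9650.1; K_B = 18479.92 − 3230×(0.3282 + 7.3) = −6159.166.
Balance: K_A = K_B − x×(3230 − 2520), so x = (K_B − K_A)/(3230 − 2520) = 3490.93/710 = 4.92 km.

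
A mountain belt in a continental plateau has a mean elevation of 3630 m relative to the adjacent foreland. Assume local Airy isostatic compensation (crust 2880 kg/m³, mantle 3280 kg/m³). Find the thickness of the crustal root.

Balancing pressure at the compensation depth: the weight of the topography is balanced by the buoyancy of the root, ρ_c h = (ρ_m − ρ_c) r.
r = h · ρ_c / (ρ_m − ρ_c) = 3630 m × 2880 / (3280 − 2880) = 26100 m.

26100 m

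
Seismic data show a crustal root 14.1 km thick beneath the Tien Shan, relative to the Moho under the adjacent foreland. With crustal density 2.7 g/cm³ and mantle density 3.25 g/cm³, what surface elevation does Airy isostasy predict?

For local isostatic compensation: ρ_c h = (ρ_m − ρ_c) r.
h = r (ρ_m − ρ_c) / ρ_c = 14.1 km × (3.25 − 2.7) / 2.7 = 2.87 km.

2.87 km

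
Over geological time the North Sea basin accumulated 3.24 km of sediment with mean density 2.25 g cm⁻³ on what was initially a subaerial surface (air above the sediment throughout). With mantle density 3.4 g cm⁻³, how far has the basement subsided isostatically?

Subaerial load: s = t ρ_sed / ρ_m = 3.24 km × 2.25/3.4 = 2.14 km.

2.14 km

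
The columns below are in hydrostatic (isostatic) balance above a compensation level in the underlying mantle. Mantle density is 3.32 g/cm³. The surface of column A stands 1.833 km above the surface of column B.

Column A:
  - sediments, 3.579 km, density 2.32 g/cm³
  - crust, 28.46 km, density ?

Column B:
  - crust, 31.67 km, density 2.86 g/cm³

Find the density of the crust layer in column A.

Take the compensation level at the base of the deeper column (depth z_c below the surface of column A) and equate Σ ρ_i t_i down to z_c; mantle fills any gap and the z_c terms cancel.
Column A: 3.579×2.32 + 28.46×ρ + (z_c − 32.039)×3.32
Column B: 1.833×0 + 31.67×2.86 + (z_c − 1.833 − 31.67)×3.32
The z_c×3.32 term appears on both sides and cancels. Collect the known terms of each column as K = Σ(ρt)_known − 3.32 × (depth of known layers): K_A = 8.30328 − 3.32×32.039 = −98.0662; K_B = 90.5762 − 3.32×(1.833 + 31.67) = −20.65376.
Balance: K_A + 28.46×ρ = K_B, so ρ = (K_B − K_A)/28.46 = 77.4124/28.46 = 2.72 g/cm³.

2.72 g/cm³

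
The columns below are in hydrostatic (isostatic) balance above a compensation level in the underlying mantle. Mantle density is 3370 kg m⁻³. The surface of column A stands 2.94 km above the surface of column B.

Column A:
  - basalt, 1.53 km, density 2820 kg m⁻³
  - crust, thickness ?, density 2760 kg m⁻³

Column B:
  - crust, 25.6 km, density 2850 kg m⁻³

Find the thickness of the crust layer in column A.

Take the compensation level at the base of the deeper column (depth z_c below the surface of column A) and equate Σ ρ_i t_i down to z_c; mantle fills any gap and the z_c terms cancel.
Column A: 1.53×2820 + x×2760 + (z_c − 1.53 − x)×3370
Column B: 2.94×0 + 25.6×2850 + (z_c − 2.94 − 25.6)×3370
The z_c×3370 term appears on both sides and cancels. Collect the known terms of each column as K = Σ(ρt)_known − 3370 × (depth of known layers): K_A = 4314.6 − 3370×1.53 = −841.5; K_B = 72960 − 3370×(2.94 + 25.6) = −23219.8.
Balance: K_A − x×(3370 − 2760) = K_B, so x = (K_A − K_B)/(3370 − 2760) = 22378.3/610 = 36.7 km.

36.7 km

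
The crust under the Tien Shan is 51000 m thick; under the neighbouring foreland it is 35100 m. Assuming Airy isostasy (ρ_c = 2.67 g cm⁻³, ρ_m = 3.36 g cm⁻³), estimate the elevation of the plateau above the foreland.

3270 m

Excess crust Δ = 51000 m − 35100 m = 15900 m, split between elevation h and root r with h + r = Δ.
Airy balance ρ_c h = (ρ_m − ρ_c) r gives r = h ρ_c/(ρ_m − ρ_c), so h (1 + ρ_c/(ρ_m − ρ_c)) = Δ, i.e. h = Δ (ρ_m − ρ_c)/ρ_m.
h = 15900 m × 0.69/3.36 = 3270 m.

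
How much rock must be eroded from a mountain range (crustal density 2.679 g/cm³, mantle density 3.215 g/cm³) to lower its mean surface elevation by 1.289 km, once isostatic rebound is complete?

7.73 km

Net drop Δ = e − u = e − e ρ_c/ρ_m = e (ρ_m − ρ_c)/ρ_m.
e = Δ ρ_m/(ρ_m − ρ_c) = 1.289 km × 3.215/0.536 = 7.73 km.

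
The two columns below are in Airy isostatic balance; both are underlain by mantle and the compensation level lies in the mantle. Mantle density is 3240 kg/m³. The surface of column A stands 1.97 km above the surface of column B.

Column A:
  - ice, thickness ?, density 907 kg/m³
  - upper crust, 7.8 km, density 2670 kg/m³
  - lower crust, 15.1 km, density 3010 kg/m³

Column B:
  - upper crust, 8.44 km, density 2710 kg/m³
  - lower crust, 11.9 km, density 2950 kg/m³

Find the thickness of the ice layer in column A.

2.74 km

Take the compensation level at the base of the deeper column (depth z_c below the surface of column A) and equate Σ ρ_i t_i down to z_c; mantle fills any gap and the z_c terms cancel.
Column A: x×907 + 7.8×2670 + 15.1×3010 + (z_c − 22.9 − x)×3240
Column B: 1.97×0 + 8.44×2710 + 11.9×2950 + (z_c − 1.97 − 20.34)×3240
The z_c×3240 term appears on both sides and cancels. Collect the known terms of each column as K = Σ(ρt)_known − 3240 × (depth of known layers): K_A = 66277 − 3240×22.9 = −7919; K_B = 57977.4 − 3240×(1.97 + 20.34) = −14307.
Balance: K_A − x×(3240 − 907) = K_B, so x = (K_A − K_B)/(3240 − 907) = 6388/2333 = 2.74 km.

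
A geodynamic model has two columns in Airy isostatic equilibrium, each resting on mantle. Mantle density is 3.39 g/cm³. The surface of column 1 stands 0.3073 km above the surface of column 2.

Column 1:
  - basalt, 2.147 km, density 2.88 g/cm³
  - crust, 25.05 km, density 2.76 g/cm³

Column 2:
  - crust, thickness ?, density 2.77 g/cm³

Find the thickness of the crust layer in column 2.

25.5 km

Take the compensation level at the base of the deeper column (depth z_c below the surface of column 1) and equate Σ ρ_i t_i down to z_c; mantle fills any gap and the z_c terms cancel.
Column 1: 2.147×2.88 + 25.05×2.76 + (z_c − 27.197)×3.39
Column 2: 0.3073×0 + x×2.77 + (z_c − 0.3073 − 0 − x)×3.39
The z_c×3.39 term appears on both sides and cancels. Collect the known terms of each column as K = Σ(ρt)_known − 3.39 × (depth of known layers): K_1 = 75.32136 − 3.39×27.197 = −16.87647; K_2 = 0 − 3.39×(0.3073 + 0) = −1.041747.
Balance: K_1 = K_2 − x×(3.39 − 2.77), so x = (K_2 − K_1)/(3.39 − 2.77) = 15.8347/0.62 = 25.5 km.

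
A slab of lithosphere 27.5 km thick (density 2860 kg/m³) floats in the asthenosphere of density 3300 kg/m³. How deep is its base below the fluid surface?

Draft d = t ρ_obj/ρ_fluid = 27.5 km × 2860/3300 = 23.8 km.

23.8 km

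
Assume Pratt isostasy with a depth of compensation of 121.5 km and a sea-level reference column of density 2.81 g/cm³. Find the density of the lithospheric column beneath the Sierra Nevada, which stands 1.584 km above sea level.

Pratt balance: ρ_ref D = ρ (D + h).
ρ = ρ_ref D/(D + h) = 2.81 × 121.5 km/(121.5 km + 1.584 km) = 2.77 g/cm³.

2.77 g/cm³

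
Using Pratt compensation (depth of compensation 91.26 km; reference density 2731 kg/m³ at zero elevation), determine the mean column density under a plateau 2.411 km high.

2660 kg/m³

Pratt balance: ρ_ref D = ρ (D + h).
ρ = ρ_ref D/(D + h) = 2731 × 91.26 km/(91.26 km + 2.411 km) = 2660 kg/m³.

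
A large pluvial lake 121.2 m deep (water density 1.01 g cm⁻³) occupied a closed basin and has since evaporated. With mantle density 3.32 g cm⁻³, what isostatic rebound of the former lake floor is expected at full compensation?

36.9 m

u = d ρ_w/ρ_m = 121.2 m × 1.01/3.32 = 36.9 m.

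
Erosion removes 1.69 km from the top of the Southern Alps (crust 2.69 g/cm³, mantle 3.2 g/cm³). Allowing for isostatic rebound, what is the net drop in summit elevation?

Rebound u = e ρ_c/ρ_m = 1.69 km × 2.69/3.2 = 1.421 km.
Net surface drop = e − u = 1.69 km − 1.421 km = e (ρ_m − ρ_c)/ρ_m = 0.269 km.

0.269 km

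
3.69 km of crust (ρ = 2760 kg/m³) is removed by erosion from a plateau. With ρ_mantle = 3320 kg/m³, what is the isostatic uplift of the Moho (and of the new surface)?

Unloading: uplift u = e ρ_c/ρ_m = 3.69 km × 2760/3320 = 3.07 km.

3.07 km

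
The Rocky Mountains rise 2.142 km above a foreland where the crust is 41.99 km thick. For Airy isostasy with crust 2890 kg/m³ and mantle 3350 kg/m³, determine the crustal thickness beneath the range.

57.6 km

Root depth r = h ρ_c / (ρ_m − ρ_c) = 2.142 km × 2890 / 460 = 13.46 km.
Total thickness = T + h + r = 41.99 km + 2.142 km + 13.46 km = 57.6 km.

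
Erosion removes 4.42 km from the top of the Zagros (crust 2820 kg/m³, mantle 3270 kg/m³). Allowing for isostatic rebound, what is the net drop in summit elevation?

Rebound u = e ρ_c/ρ_m = 4.42 km × 2820/3270 = 3.812 km.
Net surface drop = e − u = 4.42 km − 3.812 km = e (ρ_m − ρ_c)/ρ_m = 0.608 km.

0.608 km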